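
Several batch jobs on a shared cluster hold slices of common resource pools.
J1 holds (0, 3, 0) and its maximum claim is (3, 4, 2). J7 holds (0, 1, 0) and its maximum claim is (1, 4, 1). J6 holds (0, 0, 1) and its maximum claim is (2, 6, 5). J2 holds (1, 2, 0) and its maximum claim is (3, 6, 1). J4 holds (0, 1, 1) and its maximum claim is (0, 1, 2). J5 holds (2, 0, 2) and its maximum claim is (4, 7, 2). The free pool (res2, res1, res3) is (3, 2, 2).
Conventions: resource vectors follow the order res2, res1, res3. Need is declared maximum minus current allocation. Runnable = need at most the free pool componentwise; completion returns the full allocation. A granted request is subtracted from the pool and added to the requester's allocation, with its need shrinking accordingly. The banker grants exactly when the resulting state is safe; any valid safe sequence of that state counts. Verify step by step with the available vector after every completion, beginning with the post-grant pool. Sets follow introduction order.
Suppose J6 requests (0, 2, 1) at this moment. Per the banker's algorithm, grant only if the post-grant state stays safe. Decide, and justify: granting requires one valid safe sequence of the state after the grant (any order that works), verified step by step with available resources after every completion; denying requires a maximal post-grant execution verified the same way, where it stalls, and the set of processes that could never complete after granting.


GRANT. The post-grant state is safe; one safe sequence: J4, J1, J7, J2, J5, J6.
Key observation: with (3, 0, 1) left after the transfer, J4 can run at once — the state stays safe.
Verifying the post-grant state step by step:
  pool = (3, 0, 1)
  run J4 (needs (0, 0, 1), free (3, 0, 1)); after release of (0, 1, 1) the pool is (3, 1, 2)
  run J1 (needs (3, 1, 2), free (3, 1, 2)); after release of (0, 3, 0) the pool is (3, 4, 2)
  run J7 (needs (1, 3, 1), free (3, 4, 2)); after release of (0, 1, 0) the pool is (3, 5, 2)
  run J2 (needs (2, 4, 1), free (3, 5, 2)); after release of (1, 2, 0) the pool is (4, 7, 2)
  run J5 (needs (2, 7, 0), free (4, 7, 2)); after release of (2, 0, 2) the pool is (6, 7, 4)
  run J6 (needs (2, 4, 3), free (6, 7, 4)); after release of (0, 2, 2) the pool is (6, 9, 6)


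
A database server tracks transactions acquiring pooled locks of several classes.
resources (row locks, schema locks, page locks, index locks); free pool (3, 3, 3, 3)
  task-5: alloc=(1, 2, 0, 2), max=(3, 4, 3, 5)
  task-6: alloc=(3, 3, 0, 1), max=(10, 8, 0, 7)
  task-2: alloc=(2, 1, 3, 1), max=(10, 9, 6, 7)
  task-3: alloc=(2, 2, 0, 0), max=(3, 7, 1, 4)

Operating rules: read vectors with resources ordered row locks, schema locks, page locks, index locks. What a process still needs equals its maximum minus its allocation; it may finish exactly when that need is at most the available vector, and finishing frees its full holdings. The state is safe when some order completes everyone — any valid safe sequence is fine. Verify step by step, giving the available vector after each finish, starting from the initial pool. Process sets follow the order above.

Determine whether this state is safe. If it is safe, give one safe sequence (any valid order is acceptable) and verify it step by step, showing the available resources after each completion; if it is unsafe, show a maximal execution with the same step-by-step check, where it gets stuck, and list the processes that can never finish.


The state is UNSAFE.
Key observation: even finishing task-5, task-3 leaves just (6, 7, 3, 5) free — too little row locks for any of the remaining processes.
A maximal execution: task-5, task-3 — then nothing else fits. Walking it through:
  pool = (3, 3, 3, 3)
  task-5 needs (2, 2, 3, 3) <= (3, 3, 3, 3) -> finishes; pool += (1, 2, 0, 2) = (4, 5, 3, 5)
  task-3 needs (1, 5, 1, 4) <= (4, 5, 3, 5) -> finishes; pool += (2, 2, 0, 0) = (6, 7, 3, 5)
  task-6 still needs (7, 5, 0, 6) but only (6, 7, 3, 5) is free — short on row locks and index locks
  task-2 still needs (8, 8, 3, 6) but only (6, 7, 3, 5) is free — short on row locks, schema locks and index locks
Never able to finish: task-6 and task-2.


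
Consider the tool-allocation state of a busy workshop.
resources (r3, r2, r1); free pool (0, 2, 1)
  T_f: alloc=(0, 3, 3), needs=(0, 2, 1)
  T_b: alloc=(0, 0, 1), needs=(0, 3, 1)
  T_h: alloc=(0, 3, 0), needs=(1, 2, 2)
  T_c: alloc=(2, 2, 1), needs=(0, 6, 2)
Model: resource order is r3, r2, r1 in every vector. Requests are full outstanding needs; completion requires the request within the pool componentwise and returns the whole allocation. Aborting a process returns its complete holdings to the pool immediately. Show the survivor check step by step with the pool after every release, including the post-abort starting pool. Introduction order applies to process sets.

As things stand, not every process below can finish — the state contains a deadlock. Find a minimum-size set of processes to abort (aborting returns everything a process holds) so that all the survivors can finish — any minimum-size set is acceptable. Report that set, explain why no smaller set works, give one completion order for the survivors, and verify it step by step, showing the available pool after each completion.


Abort T_c.
Key observation: aborting T_c returns (2, 2, 1), and T_h — hopeless before — runs at step 2 with the returned capacity in the pool.
Why nothing smaller works: aborting no one leaves the state deadlocked as given.
Survivors finish in the order: T_b, T_h, T_f. Walking it through (pool after the aborts first):
  pool = (2, 4, 2)
  T_b needs (0, 3, 1) <= (2, 4, 2) -> finishes; pool += (0, 0, 1) = (2, 4, 3)
  T_h needs (1, 2, 2) <= (2, 4, 3) -> finishes; pool += (0, 3, 0) = (2, 7, 3)
  T_f needs (0, 2, 1) <= (2, 7, 3) -> finishes; pool += (0, 3, 3) = (2, 10, 6)


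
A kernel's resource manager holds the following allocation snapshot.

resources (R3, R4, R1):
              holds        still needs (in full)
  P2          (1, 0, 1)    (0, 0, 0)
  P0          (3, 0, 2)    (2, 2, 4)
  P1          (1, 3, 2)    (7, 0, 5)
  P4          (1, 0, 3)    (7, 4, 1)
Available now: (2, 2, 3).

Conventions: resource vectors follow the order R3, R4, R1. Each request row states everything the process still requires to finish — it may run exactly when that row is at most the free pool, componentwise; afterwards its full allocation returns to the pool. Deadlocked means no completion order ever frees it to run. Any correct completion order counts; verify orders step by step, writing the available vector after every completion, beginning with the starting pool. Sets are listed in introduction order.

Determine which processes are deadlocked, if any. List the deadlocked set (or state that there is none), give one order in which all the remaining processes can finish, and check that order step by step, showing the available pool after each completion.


The deadlocked set is P1 and P4.
Key observation: P2, P0 can finish, but then (6, 2, 6) is all there is, and the blocked group's R3 demands exceed it.
The rest can finish in the order P2, P0. Walking it through:
  pool = (2, 2, 3)
  run P2 (needs (0, 0, 0), free (2, 2, 3)); after release of (1, 0, 1) the pool is (3, 2, 4)
  run P0 (needs (2, 2, 4), free (3, 2, 4)); after release of (3, 0, 2) the pool is (6, 2, 6)
The stuck group stays short no matter what:
  blocked: P1 wants (7, 0, 5), pool (6, 2, 6) — not enough R3
  blocked: P4 wants (7, 4, 1), pool (6, 2, 6) — not enough R3 and R4


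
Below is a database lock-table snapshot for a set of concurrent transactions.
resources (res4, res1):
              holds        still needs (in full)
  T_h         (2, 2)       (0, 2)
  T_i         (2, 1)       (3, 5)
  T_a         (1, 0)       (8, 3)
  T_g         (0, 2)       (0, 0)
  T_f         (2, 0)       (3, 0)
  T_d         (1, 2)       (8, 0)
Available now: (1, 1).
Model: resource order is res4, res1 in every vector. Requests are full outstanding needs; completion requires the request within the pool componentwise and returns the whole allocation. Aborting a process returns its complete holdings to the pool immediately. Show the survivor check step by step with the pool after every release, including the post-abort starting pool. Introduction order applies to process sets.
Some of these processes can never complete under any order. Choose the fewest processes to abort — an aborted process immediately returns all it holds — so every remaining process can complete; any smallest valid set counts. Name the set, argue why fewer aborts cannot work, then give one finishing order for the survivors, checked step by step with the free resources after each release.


The answer: abort T_d.
Key observation: the returned (1, 2) from T_d is what brings T_a — unrunnable before, under any order — into play at step 5.
Minimality: the empty abort set fails — the state is deadlocked as it stands.
The survivors complete as T_h, T_i, T_f, T_g, T_a. Verifying each step (starting from the post-abort pool):
  pool = (2, 3)
  run T_h (needs (0, 2), free (2, 3)); after release of (2, 2) the pool is (4, 5)
  run T_i (needs (3, 5), free (4, 5)); after release of (2, 1) the pool is (6, 6)
  run T_f (needs (3, 0), free (6, 6)); after release of (2, 0) the pool is (8, 6)
  run T_g (needs (0, 0), free (8, 6)); after release of (0, 2) the pool is (8, 8)
  run T_a (needs (8, 3), free (8, 8)); after release of (1, 0) the pool is (9, 8)


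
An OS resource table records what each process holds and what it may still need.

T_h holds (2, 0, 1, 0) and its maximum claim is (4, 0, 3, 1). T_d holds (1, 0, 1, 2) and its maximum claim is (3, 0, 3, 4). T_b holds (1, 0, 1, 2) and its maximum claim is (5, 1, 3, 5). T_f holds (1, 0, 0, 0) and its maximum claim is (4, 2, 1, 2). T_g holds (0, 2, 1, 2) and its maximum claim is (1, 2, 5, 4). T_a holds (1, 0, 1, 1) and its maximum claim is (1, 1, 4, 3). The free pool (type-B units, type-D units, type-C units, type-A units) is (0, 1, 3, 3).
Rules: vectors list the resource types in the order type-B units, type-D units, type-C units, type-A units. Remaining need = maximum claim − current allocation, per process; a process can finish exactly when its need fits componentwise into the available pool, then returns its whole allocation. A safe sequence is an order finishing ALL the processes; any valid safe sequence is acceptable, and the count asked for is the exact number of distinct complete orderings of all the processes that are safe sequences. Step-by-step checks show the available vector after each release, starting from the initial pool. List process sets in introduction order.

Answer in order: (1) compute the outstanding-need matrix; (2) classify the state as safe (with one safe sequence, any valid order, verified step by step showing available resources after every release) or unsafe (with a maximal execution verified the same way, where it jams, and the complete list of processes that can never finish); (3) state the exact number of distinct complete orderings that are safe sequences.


(1) Remaining need (order type-B units, type-D units, type-C units, type-A units):
  T_h: (2, 0, 2, 1)
  T_d: (2, 0, 2, 2)
  T_b: (4, 1, 2, 3)
  T_f: (3, 2, 1, 2)
  T_g: (1, 0, 4, 2)
  T_a: (0, 1, 3, 2)
(2) UNSAFE.
Key observation: the wall is type-B units: completing T_a, T_g brings the pool only to (1, 3, 5, 6), and all the rest need more.
Going as far as possible: T_a, T_g; after that, nothing fits. Step-by-step check:
  pool = (0, 1, 3, 3)
  run T_a (needs (0, 1, 3, 2), free (0, 1, 3, 3)); after release of (1, 0, 1, 1) the pool is (1, 1, 4, 4)
  run T_g (needs (1, 0, 4, 2), free (1, 1, 4, 4)); after release of (0, 2, 1, 2) the pool is (1, 3, 5, 6)
  blocked: T_h wants (2, 0, 2, 1), pool (1, 3, 5, 6) — not enough type-B units
  blocked: T_d wants (2, 0, 2, 2), pool (1, 3, 5, 6) — not enough type-B units
  blocked: T_b wants (4, 1, 2, 3), pool (1, 3, 5, 6) — not enough type-B units
  blocked: T_f wants (3, 2, 1, 2), pool (1, 3, 5, 6) — not enough type-B units
Permanently blocked: T_h, T_d, T_b and T_f.
(3) Precisely 0 of the possible complete orderings are safe sequences.


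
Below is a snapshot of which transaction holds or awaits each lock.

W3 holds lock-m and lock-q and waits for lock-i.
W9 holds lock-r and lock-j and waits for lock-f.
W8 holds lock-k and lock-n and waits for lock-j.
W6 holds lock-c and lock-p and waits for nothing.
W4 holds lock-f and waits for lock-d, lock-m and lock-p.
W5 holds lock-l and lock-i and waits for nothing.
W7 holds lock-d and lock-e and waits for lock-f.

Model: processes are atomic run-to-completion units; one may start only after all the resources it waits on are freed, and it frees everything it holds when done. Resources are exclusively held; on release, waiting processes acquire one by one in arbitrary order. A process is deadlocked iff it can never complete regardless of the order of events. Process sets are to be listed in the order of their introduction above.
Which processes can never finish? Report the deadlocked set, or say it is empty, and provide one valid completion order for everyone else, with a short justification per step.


Deadlocked: W9, W8, W4 and W7.
Key observation: the loop W4 -> W7 -> W4 blocks itself forever; W9 and W8 wait into the deadlock from upstream.
The rest can finish in the order W5, W3, W6.
Step-by-step check:
  run W5 (it waits on nothing); releases lock-l and lock-i
  W3: everything it awaited (lock-i) is free; runs, freeing lock-m and lock-q
  run W6 (it waits on nothing); releases lock-c and lock-p


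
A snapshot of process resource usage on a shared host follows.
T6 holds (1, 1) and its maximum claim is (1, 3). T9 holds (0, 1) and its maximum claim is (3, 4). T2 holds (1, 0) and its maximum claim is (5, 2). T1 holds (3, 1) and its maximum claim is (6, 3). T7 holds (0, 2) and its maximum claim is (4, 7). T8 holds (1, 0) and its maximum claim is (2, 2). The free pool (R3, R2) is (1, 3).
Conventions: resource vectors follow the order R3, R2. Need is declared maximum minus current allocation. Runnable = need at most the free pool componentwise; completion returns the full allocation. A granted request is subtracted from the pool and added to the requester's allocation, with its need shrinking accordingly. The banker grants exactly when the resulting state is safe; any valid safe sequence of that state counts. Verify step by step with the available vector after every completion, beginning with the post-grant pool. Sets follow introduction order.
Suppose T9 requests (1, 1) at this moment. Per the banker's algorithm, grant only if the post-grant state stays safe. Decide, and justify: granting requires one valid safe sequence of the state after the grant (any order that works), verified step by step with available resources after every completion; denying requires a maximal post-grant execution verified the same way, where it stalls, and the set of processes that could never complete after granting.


GRANT. The post-grant state is safe; one safe sequence: T6, T8, T9, T1, T7, T2.
Key observation: after the grant the pool drops to (0, 2), which still lets T6 finish first and unwind the rest.
Step-by-step check of the post-grant state:
  pool = (0, 2)
  run T6 (needs (0, 2), free (0, 2)); after release of (1, 1) the pool is (1, 3)
  run T8 (needs (1, 2), free (1, 3)); after release of (1, 0) the pool is (2, 3)
  run T9 (needs (2, 2), free (2, 3)); after release of (1, 2) the pool is (3, 5)
  run T1 (needs (3, 2), free (3, 5)); after release of (3, 1) the pool is (6, 6)
  run T7 (needs (4, 5), free (6, 6)); after release of (0, 2) the pool is (6, 8)
  run T2 (needs (4, 2), free (6, 8)); after release of (1, 0) the pool is (7, 8)


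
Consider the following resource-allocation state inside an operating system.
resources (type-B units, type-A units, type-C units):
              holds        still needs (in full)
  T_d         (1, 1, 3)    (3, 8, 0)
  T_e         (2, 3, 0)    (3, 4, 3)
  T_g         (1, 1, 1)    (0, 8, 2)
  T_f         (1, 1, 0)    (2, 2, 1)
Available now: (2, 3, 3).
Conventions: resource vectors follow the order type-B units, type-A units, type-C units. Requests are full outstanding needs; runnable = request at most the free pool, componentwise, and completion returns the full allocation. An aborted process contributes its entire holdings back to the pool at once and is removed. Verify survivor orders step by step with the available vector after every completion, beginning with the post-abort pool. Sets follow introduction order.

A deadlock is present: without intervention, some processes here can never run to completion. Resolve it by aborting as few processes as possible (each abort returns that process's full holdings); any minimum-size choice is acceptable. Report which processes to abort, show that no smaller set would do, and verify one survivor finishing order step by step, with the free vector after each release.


Minimum abort set: T_g.
Key observation: the returned (1, 1, 1) from T_g is what brings T_d — unrunnable before, under any order — into play at step 3.
No smaller set exists: with zero aborts the deadlock remains.
One survivor order: T_e, T_f, T_d. Walking it through (post-abort pool first):
  pool = (3, 4, 4)
  run T_e (needs (3, 4, 3), free (3, 4, 4)); after release of (2, 3, 0) the pool is (5, 7, 4)
  run T_f (needs (2, 2, 1), free (5, 7, 4)); after release of (1, 1, 0) the pool is (6, 8, 4)
  run T_d (needs (3, 8, 0), free (6, 8, 4)); after release of (1, 1, 3) the pool is (7, 9, 7)


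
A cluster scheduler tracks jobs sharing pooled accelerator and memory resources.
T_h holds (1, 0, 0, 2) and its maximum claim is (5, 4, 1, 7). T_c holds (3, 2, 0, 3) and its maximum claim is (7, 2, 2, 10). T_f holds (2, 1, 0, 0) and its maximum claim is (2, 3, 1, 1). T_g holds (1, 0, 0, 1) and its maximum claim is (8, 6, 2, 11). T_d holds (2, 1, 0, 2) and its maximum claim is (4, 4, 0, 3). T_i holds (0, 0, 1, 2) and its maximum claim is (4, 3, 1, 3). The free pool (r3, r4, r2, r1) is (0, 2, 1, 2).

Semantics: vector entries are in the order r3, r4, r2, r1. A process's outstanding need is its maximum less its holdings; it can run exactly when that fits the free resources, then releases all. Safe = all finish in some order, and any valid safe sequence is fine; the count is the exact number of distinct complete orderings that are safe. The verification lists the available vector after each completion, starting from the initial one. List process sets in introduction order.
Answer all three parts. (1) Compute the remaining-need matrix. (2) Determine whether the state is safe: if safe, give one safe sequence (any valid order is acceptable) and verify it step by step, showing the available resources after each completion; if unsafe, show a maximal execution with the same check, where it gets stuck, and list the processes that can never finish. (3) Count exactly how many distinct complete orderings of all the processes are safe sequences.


(1) Remaining need (order r3, r4, r2, r1):
  T_h: (4, 4, 1, 5)
  T_c: (4, 0, 2, 7)
  T_f: (0, 2, 1, 1)
  T_g: (7, 6, 2, 10)
  T_d: (2, 3, 0, 1)
  T_i: (4, 3, 0, 1)
(2) SAFE. One safe sequence: T_f, T_d, T_i, T_h, T_c, T_g.
Key observation: T_f is the earliest step where a requested resource binds exactly: need (0, 2, 1, 1), pool (0, 2, 1, 2) at its turn.
Walking it through:
  pool = (0, 2, 1, 2)
  T_f: need (0, 2, 1, 1) fits (0, 2, 1, 2); releases (2, 1, 0, 0), pool now (2, 3, 1, 2)
  T_d: need (2, 3, 0, 1) fits (2, 3, 1, 2); releases (2, 1, 0, 2), pool now (4, 4, 1, 4)
  T_i: need (4, 3, 0, 1) fits (4, 4, 1, 4); releases (0, 0, 1, 2), pool now (4, 4, 2, 6)
  T_h: need (4, 4, 1, 5) fits (4, 4, 2, 6); releases (1, 0, 0, 2), pool now (5, 4, 2, 8)
  T_c: need (4, 0, 2, 7) fits (5, 4, 2, 8); releases (3, 2, 0, 3), pool now (8, 6, 2, 11)
  T_g: need (7, 6, 2, 10) fits (8, 6, 2, 11); releases (1, 0, 0, 1), pool now (9, 6, 2, 12)
(3) Exactly 1 of the possible complete orderings is a safe sequence.


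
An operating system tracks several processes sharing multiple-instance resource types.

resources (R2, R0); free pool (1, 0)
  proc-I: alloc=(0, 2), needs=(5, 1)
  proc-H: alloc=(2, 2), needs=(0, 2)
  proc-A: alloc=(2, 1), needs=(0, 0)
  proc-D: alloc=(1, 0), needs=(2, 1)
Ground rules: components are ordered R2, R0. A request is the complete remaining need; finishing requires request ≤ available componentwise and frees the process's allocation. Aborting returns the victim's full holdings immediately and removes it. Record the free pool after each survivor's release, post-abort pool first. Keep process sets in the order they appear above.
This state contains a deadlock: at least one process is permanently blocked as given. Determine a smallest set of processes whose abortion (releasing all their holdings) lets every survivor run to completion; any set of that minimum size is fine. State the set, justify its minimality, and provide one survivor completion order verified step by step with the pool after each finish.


Abort proc-H.
Key observation: the deadlocked proc-I becomes finishable only because proc-H released (2, 2); it completes at step 3 below.
Why nothing smaller works: aborting no one leaves the state deadlocked as given.
One survivor order: proc-A, proc-D, proc-I. Verifying each step (post-abort pool first):
  pool = (3, 2)
  proc-A: need (0, 0) fits (3, 2); releases (2, 1), pool now (5, 3)
  proc-D: need (2, 1) fits (5, 3); releases (1, 0), pool now (6, 3)
  proc-I: need (5, 1) fits (6, 3); releases (0, 2), pool now (6, 5)


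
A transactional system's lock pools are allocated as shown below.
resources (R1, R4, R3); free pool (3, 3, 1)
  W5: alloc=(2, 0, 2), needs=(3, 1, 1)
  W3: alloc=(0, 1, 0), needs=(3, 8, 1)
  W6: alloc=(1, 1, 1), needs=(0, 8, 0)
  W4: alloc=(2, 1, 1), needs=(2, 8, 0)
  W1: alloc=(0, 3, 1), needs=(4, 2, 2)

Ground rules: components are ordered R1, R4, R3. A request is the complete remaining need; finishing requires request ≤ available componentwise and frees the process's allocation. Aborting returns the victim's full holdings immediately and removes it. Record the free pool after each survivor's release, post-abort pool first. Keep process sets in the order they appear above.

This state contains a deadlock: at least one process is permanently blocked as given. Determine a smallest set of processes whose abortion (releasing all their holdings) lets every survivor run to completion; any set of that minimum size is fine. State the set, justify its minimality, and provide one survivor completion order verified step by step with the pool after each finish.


Abort W3 and W4.
Key observation: aborting W3 and W4 returns (2, 2, 1), and W6 — hopeless before — runs at step 3 with the returned capacity in the pool.
Minimality, checking each single-abort alternative: W5 alone leaves W3 blocked (short on R4); W3 alone leaves W6 blocked (short on R4); W6 alone leaves W3 blocked (short on R4); W4 alone leaves W3 blocked (short on R4); W1 alone leaves W3 blocked (short on R4).
The survivors complete as W5, W1, W6. Walking it through (starting from the post-abort pool):
  pool = (5, 5, 2)
  W5 needs (3, 1, 1) <= (5, 5, 2) -> finishes; pool += (2, 0, 2) = (7, 5, 4)
  W1 needs (4, 2, 2) <= (7, 5, 4) -> finishes; pool += (0, 3, 1) = (7, 8, 5)
  W6 needs (0, 8, 0) <= (7, 8, 5) -> finishes; pool += (1, 1, 1) = (8, 9, 6)


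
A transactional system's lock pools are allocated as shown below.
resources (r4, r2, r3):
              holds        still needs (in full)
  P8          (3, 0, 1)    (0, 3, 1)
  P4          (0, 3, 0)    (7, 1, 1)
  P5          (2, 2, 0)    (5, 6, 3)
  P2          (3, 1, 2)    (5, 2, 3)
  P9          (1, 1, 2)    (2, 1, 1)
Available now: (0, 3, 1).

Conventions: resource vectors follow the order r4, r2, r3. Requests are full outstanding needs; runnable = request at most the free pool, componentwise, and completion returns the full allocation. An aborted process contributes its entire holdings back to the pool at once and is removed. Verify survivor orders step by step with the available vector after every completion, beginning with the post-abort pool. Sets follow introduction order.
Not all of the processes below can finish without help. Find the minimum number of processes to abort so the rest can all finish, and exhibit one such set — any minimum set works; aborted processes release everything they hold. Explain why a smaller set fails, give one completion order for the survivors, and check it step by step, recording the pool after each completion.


The answer: abort P5.
Key observation: P2 was stuck for good until P5 gave back (2, 2, 0); in the order shown it finishes at step 3.
No smaller set exists: with zero aborts the deadlock remains.
The survivors complete as P8, P9, P2, P4. Verifying each step (starting from the post-abort pool):
  pool = (2, 5, 1)
  P8: need (0, 3, 1) fits (2, 5, 1); releases (3, 0, 1), pool now (5, 5, 2)
  P9: need (2, 1, 1) fits (5, 5, 2); releases (1, 1, 2), pool now (6, 6, 4)
  P2: need (5, 2, 3) fits (6, 6, 4); releases (3, 1, 2), pool now (9, 7, 6)
  P4: need (7, 1, 1) fits (9, 7, 6); releases (0, 3, 0), pool now (9, 10, 6)


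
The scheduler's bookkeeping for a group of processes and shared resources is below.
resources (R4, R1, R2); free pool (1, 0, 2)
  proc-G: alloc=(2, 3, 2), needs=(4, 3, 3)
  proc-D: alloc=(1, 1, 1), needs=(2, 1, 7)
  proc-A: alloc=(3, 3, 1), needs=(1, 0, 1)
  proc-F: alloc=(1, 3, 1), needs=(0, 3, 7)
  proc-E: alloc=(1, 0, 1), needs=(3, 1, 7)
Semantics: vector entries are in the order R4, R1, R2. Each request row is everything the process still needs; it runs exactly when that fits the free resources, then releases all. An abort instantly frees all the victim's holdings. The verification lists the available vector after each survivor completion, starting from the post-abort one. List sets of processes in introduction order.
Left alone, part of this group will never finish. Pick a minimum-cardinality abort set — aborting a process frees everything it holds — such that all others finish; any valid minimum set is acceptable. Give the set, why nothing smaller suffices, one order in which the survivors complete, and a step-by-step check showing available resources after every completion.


Abort proc-D and proc-E.
Key observation: the deadlocked proc-F becomes finishable only because proc-D and proc-E released (2, 1, 2); it completes at step 3 below.
Why nothing smaller works — every single abort fails: proc-G alone leaves proc-D blocked (short on R2); proc-D alone leaves proc-F blocked (short on R2); proc-A alone leaves proc-D blocked (short on R2); proc-F alone leaves proc-D blocked (short on R2); proc-E alone leaves proc-D blocked (short on R2).
Survivors finish in the order: proc-A, proc-G, proc-F. Walking it through (pool after the aborts first):
  pool = (3, 1, 4)
  proc-A: need (1, 0, 1) fits (3, 1, 4); releases (3, 3, 1), pool now (6, 4, 5)
  proc-G: need (4, 3, 3) fits (6, 4, 5); releases (2, 3, 2), pool now (8, 7, 7)
  proc-F: need (0, 3, 7) fits (8, 7, 7); releases (1, 3, 1), pool now (9, 10, 8)


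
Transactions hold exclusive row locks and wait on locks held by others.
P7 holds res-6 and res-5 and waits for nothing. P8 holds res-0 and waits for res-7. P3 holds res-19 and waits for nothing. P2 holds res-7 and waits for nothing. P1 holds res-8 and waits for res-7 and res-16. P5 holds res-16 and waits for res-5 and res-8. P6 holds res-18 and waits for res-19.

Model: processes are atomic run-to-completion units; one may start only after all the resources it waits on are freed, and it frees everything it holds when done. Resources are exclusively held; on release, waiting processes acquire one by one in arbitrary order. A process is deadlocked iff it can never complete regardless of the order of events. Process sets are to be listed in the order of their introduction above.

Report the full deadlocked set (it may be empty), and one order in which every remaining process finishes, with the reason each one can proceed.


Deadlocked: P1 and P5.
Key observation: the knot is the closed ring of waits P1 -> P5 -> P1; no other process is dragged down with it.
The rest can finish in the order P2, P3, P7, P8, P6.
Step-by-step check:
  run P2 (it waits on nothing); releases res-7
  run P3 (it waits on nothing); releases res-19
  run P7 (it waits on nothing); releases res-6 and res-5
  run P8 (all its waits — res-7 — are resolved); releases res-0
  run P6 (all its waits — res-19 — are resolved); releases res-18


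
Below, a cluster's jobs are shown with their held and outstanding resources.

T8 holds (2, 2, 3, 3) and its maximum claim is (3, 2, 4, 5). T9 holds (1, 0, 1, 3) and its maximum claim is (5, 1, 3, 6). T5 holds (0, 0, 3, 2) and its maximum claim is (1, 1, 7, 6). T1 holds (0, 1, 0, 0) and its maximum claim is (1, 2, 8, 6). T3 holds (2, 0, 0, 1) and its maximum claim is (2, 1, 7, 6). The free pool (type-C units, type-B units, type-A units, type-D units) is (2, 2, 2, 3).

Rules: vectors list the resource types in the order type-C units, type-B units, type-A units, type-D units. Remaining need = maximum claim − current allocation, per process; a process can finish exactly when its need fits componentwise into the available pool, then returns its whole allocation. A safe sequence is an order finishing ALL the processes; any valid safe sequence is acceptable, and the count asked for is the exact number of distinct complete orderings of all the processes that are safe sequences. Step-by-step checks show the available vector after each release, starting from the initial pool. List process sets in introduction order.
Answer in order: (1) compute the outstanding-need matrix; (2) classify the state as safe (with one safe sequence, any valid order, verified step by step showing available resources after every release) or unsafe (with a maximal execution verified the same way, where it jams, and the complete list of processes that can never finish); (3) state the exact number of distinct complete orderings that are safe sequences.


(1) Need matrix, components ordered type-C units, type-B units, type-A units, type-D units:
  T8: (1, 0, 1, 2)
  T9: (4, 1, 2, 3)
  T5: (1, 1, 4, 4)
  T1: (1, 1, 8, 6)
  T3: (0, 1, 7, 5)
(2) SAFE. One safe sequence: T8, T5, T3, T1, T9.
Key observation: T1 marks the first exact bind of the order: its need (1, 1, 8, 6) fits the free (6, 4, 8, 9) with zero slack on a requested resource.
Walking it through:
  pool = (2, 2, 2, 3)
  T8: need (1, 0, 1, 2) fits (2, 2, 2, 3); releases (2, 2, 3, 3), pool now (4, 4, 5, 6)
  T5: need (1, 1, 4, 4) fits (4, 4, 5, 6); releases (0, 0, 3, 2), pool now (4, 4, 8, 8)
  T3: need (0, 1, 7, 5) fits (4, 4, 8, 8); releases (2, 0, 0, 1), pool now (6, 4, 8, 9)
  T1: need (1, 1, 8, 6) fits (6, 4, 8, 9); releases (0, 1, 0, 0), pool now (6, 5, 8, 9)
  T9: need (4, 1, 2, 3) fits (6, 5, 8, 9); releases (1, 0, 1, 3), pool now (7, 5, 9, 12)
(3) The exact count: 8 of the possible complete orderings are safe sequences.


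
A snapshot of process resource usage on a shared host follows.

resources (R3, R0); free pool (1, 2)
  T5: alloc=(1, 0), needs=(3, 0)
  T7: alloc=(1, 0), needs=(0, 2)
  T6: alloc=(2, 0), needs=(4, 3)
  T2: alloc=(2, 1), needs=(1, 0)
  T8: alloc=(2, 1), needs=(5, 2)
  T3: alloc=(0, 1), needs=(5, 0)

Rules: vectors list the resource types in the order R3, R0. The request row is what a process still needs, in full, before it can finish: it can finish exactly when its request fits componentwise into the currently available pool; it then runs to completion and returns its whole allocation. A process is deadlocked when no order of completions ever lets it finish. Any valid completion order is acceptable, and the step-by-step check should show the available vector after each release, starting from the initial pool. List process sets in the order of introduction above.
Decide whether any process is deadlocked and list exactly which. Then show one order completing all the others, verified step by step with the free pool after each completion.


The deadlocked set is empty.
Key observation: no deadlock: T7 fits now, and the freed resources carry the rest through.
A valid finishing order for the others: T7, T2, T6, T8, T3, T5. Check, step by step:
  pool = (1, 2)
  T7: need (0, 2) fits (1, 2); releases (1, 0), pool now (2, 2)
  T2: need (1, 0) fits (2, 2); releases (2, 1), pool now (4, 3)
  T6: need (4, 3) fits (4, 3); releases (2, 0), pool now (6, 3)
  T8: need (5, 2) fits (6, 3); releases (2, 1), pool now (8, 4)
  T3: need (5, 0) fits (8, 4); releases (0, 1), pool now (8, 5)
  T5: need (3, 0) fits (8, 5); releases (1, 0), pool now (9, 5)


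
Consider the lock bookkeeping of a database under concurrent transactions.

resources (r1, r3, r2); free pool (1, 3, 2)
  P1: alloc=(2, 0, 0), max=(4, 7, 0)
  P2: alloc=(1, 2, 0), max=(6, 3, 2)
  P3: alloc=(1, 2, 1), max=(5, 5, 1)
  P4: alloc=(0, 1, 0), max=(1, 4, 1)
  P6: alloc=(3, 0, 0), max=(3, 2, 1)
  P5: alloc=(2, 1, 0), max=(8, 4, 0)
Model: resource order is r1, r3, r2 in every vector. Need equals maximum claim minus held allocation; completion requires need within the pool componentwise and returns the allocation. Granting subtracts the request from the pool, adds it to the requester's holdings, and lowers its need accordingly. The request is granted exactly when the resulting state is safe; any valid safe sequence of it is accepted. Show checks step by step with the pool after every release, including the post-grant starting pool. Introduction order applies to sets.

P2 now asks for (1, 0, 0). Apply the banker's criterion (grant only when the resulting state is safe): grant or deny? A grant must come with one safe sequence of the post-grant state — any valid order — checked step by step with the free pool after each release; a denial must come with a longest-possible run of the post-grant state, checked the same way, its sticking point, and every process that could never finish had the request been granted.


DENY. Granting would leave the state unsafe.
Key observation: after P6, P4 the pool peaks at (3, 4, 2), and each blocked process is short somewhere: P1 on r3; P2 on r1; P3 on r1; P5 on r1.
After a pretend grant, a maximal execution: P6, P4 — then nothing else fits. Verifying each step:
  pool = (0, 3, 2)
  P6 needs (0, 2, 1) <= (0, 3, 2) -> finishes; pool += (3, 0, 0) = (3, 3, 2)
  P4 needs (1, 3, 1) <= (3, 3, 2) -> finishes; pool += (0, 1, 0) = (3, 4, 2)
  P1 cannot run: need (2, 7, 0) vs free (3, 4, 2) (insufficient r3)
  P2 cannot run: need (4, 1, 2) vs free (3, 4, 2) (insufficient r1)
  P3 cannot run: need (4, 3, 0) vs free (3, 4, 2) (insufficient r1)
  P5 cannot run: need (6, 3, 0) vs free (3, 4, 2) (insufficient r1)
Post-grant, the permanently blocked set is P1, P2, P3 and P5.


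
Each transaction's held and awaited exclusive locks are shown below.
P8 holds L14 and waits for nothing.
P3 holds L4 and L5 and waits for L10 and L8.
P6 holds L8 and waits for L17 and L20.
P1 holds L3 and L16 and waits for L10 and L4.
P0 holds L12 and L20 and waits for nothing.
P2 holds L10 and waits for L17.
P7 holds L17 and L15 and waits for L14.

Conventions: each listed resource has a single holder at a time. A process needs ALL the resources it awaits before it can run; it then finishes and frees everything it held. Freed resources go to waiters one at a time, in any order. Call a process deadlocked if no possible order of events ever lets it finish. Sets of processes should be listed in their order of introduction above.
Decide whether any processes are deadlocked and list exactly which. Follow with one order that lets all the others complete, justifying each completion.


The deadlocked set is empty.
Key observation: no waiting chain loops back on itself — every chain ends at a process that waits on nothing, so everyone eventually runs.
The rest can finish in the order P8, P0, P7, P6, P2, P3, P1.
Walking it through:
  P8: no waits; runs immediately, freeing L14
  P0: no waits; runs immediately, freeing L12 and L20
  run P7 (all its waits — L14 — are resolved); releases L17 and L15
  run P6 (all its waits — L17 and L20 — are resolved); releases L8
  run P2 (all its waits — L17 — are resolved); releases L10
  run P3 (all its waits — L10 and L8 — are resolved); releases L4 and L5
  run P1 (all its waits — L10 and L4 — are resolved); releases L3 and L16


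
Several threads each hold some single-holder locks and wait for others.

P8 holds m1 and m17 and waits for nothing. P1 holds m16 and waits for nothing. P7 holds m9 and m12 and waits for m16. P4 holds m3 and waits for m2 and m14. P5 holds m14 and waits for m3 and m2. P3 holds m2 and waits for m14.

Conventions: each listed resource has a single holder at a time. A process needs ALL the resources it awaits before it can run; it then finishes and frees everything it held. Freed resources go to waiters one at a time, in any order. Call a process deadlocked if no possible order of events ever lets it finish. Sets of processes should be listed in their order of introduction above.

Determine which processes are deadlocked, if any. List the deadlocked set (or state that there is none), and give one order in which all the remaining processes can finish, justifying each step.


The deadlocked set is P4, P5 and P3.
Key observation: the loop P4 -> P5 -> P4 blocks itself forever; P3 is caught in further circular waits.
A valid finishing order for the others: P8, P1, P7.
Verifying each step:
  P8: no waits; runs immediately, freeing m1 and m17
  P1: no waits; runs immediately, freeing m16
  P7 waits on m16 — all released -> runs and releases m9 and m12


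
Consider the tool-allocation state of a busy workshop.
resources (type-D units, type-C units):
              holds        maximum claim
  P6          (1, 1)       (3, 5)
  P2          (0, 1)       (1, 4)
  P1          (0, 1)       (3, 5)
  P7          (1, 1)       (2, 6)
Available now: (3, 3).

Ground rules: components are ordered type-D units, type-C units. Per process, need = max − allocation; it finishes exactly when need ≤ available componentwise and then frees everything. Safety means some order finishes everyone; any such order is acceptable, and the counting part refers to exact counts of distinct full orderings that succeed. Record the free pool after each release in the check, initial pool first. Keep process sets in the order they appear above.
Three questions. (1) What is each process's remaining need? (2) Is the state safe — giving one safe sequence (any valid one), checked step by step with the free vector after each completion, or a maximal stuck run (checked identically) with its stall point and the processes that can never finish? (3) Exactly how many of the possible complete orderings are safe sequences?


(1) Need matrix, components ordered type-D units, type-C units:
  P6: (2, 4)
  P2: (1, 3)
  P1: (3, 4)
  P7: (1, 5)
(2) SAFE. One safe sequence: P2, P6, P7, P1.
Key observation: P2 marks the first exact bind of the order: its need (1, 3) fits the free (3, 3) with zero slack on a requested resource.
Walking it through:
  pool = (3, 3)
  P2 needs (1, 3) <= (3, 3) -> finishes; pool += (0, 1) = (3, 4)
  P6 needs (2, 4) <= (3, 4) -> finishes; pool += (1, 1) = (4, 5)
  P7 needs (1, 5) <= (4, 5) -> finishes; pool += (1, 1) = (5, 6)
  P1 needs (3, 4) <= (5, 6) -> finishes; pool += (0, 1) = (5, 7)
(3) Precisely 4 of the possible complete orderings are safe sequences.


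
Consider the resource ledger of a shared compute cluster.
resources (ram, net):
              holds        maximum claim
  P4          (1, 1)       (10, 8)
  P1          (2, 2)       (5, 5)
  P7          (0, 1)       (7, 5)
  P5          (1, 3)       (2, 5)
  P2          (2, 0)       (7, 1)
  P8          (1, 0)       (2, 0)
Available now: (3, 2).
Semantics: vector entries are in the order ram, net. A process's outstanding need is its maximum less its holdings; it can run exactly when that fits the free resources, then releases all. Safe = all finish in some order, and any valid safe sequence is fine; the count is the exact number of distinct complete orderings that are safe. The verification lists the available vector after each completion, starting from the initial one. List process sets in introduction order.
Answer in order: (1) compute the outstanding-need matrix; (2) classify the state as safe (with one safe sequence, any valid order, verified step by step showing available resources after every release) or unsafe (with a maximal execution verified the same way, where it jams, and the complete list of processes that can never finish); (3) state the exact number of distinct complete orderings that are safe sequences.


(1) Remaining need (order ram, net):
  P4: (9, 7)
  P1: (3, 3)
  P7: (7, 4)
  P5: (1, 2)
  P2: (5, 1)
  P8: (1, 0)
(2) SAFE, for example via the order P5, P1, P2, P8, P4, P7.
Key observation: the first exact fit in this order is P5 — it needs (1, 2) with (3, 2) free, meeting a requested resource to the last unit.
Check, step by step:
  pool = (3, 2)
  P5: need (1, 2) fits (3, 2); releases (1, 3), pool now (4, 5)
  P1: need (3, 3) fits (4, 5); releases (2, 2), pool now (6, 7)
  P2: need (5, 1) fits (6, 7); releases (2, 0), pool now (8, 7)
  P8: need (1, 0) fits (8, 7); releases (1, 0), pool now (9, 7)
  P4: need (9, 7) fits (9, 7); releases (1, 1), pool now (10, 8)
  P7: need (7, 4) fits (10, 8); releases (0, 1), pool now (10, 9)
(3) The exact count: 18 of the possible complete orderings are safe sequences.
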